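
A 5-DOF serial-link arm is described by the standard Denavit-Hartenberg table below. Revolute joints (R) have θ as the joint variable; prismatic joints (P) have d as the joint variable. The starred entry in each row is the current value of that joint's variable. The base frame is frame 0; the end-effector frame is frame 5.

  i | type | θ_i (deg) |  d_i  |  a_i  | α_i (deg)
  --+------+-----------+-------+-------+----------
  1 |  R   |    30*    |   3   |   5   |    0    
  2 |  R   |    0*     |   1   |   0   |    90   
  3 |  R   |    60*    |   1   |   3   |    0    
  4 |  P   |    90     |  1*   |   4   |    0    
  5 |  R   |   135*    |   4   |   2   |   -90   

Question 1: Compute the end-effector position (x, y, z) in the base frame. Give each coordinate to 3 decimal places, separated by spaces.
after link 1: o_1 = (4.3301, 2.5000, 3.0000)
after link 2: o_2 = (4.3301, 2.5000, 4.0000)
after link 3: o_3 = (6.1292, 2.3840, 6.5981)
after link 4: o_4 = (3.6292, -0.2141, 8.5981)
after link 5: o_5 = (6.0775, -3.4194, 6.6662)

6.077 -3.419 6.666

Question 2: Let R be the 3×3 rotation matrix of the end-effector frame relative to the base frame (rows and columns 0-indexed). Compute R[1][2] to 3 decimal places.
End-effector z-axis (col 2 of R) = (0.8365,0.4830,0.2588)
R[1][2] = 0.4830

0.483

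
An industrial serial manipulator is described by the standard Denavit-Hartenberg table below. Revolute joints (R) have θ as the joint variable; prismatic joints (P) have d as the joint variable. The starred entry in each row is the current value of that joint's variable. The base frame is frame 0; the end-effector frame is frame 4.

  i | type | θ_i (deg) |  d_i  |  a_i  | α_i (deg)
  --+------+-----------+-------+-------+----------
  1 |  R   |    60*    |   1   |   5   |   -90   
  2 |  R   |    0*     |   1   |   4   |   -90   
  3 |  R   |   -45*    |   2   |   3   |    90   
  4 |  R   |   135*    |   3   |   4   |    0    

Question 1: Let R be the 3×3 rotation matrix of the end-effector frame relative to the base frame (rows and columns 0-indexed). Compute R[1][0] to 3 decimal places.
End-effector x-axis (col 0 of R) = (0.1830,-0.6830,-0.7071)
R[1][0] = -0.6830

-0.683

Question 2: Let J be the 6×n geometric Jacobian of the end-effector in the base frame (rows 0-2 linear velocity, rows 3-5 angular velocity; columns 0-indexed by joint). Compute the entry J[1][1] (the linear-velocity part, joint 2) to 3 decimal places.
-4.182

axis z_1 = (-0.8660,0.5000,0.0000); lever o_n−o_1 = (-1.8082,3.3534,-4.8284)
cross product → J_v[:, 1] = (-2.4142,-4.1815,-2.0000)
J_ω[:, 1] = z_1
entry J[1][1] = -4.1815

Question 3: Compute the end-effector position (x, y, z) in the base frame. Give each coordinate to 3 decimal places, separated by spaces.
after link 1: o_1 = (2.5000, 4.3301, 1.0000)
after link 2: o_2 = (3.6340, 8.2942, 1.0000)
after link 3: o_3 = (2.8575, 11.1920, -1.0000)
after link 4: o_4 = (0.6918, 7.6835, -3.8284)

0.692 7.683 -3.828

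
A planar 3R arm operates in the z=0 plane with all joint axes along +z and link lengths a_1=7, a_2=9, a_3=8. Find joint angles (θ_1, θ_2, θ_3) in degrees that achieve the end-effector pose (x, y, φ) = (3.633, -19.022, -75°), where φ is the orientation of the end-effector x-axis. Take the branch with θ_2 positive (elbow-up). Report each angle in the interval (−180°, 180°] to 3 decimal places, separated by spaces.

-134.246 89.996 -30.750

wrist centre = target − a_3·(cos φ, sin φ) = (1.5624, -11.2946)
cos θ_2 = (130.0091−7²−9²)/(2·7·9) = 0.0001; θ_2 = 89.9959° (elbow-up)
β = atan2(-11.2946,1.5624) = -82.1239°; ψ = atan2(9.0000,7.0006) = 52.1224°
θ_1 = β − ψ = -134.2464°
θ_3 = φ − θ_1 − θ_2 = -30.7495° (wrapped to (-180°,180°])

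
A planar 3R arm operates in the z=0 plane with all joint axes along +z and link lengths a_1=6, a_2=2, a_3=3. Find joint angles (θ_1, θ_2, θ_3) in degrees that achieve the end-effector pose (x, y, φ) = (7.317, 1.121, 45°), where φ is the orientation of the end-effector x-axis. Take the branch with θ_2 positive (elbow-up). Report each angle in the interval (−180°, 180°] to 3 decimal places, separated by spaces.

-30.004 120.012 -45.008

wrist centre = target − a_3·(cos φ, sin φ) = (5.1957, -1.0003)
cos θ_2 = (27.9957−6²−2²)/(2·6·2) = -0.5002; θ_2 = 120.0118° (elbow-up)
β = atan2(-1.0003,5.1957) = -10.8978°; ψ = atan2(1.7318,4.9996) = 19.1058°
θ_1 = β − ψ = -30.0035°
θ_3 = φ − θ_1 − θ_2 = -45.0082° (wrapped to (-180°,180°])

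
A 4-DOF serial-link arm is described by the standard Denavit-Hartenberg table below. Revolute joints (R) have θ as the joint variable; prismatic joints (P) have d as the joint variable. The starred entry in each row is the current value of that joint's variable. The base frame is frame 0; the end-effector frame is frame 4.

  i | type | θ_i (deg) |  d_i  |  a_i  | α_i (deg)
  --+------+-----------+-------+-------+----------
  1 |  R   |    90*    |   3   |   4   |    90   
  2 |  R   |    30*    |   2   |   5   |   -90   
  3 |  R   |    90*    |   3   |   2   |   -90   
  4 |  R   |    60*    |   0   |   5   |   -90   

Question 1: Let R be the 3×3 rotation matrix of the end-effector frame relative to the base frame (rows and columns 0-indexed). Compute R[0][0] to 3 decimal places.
-0.500

End-effector x-axis (col 0 of R) = (-0.5000,0.4330,-0.7500)
R[0][0] = -0.5000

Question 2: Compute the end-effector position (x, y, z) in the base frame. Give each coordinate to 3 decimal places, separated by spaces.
after link 1: o_1 = (0.0000, 4.0000, 3.0000)
after link 2: o_2 = (2.0000, 8.3301, 5.5000)
after link 3: o_3 = (0.0000, 6.8301, 8.0981)
after link 4: o_4 = (-2.5000, 8.9952, 4.3481)

-2.500 8.995 4.348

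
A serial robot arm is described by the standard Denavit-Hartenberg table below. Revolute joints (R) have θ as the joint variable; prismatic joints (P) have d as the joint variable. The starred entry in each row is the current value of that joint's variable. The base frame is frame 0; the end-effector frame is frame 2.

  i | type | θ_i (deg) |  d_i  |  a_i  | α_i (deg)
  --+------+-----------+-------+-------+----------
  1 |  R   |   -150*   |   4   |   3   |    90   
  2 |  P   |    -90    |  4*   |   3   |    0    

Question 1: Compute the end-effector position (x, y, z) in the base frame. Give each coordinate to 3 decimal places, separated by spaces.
after link 1: o_1 = (-2.5981, -1.5000, 4.0000)
after link 2: o_2 = (-4.5981, 1.9641, 1.0000)

-4.598 1.964 1.000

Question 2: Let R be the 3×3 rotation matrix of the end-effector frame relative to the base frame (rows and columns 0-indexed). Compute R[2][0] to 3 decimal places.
-1.000

End-effector x-axis (col 0 of R) = (-0.0000,0.0000,-1.0000)
R[2][0] = -1.0000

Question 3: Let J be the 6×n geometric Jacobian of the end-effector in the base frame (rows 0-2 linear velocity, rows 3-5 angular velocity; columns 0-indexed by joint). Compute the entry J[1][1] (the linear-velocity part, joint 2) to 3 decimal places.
prismatic axis z_1 = (-0.5000,0.8660,0.0000)
J_v[:, 1] = z_1; J_ω[:, 1] = (0,0,0)
entry J[1][1] = 0.8660

0.866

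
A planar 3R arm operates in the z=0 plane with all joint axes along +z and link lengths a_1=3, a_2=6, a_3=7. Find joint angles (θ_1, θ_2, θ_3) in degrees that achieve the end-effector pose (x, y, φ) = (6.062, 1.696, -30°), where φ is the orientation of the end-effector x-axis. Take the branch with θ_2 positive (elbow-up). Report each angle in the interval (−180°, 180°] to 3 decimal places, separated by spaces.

-0.001 120.003 -150.002

wrist centre = target − a_3·(cos φ, sin φ) = (-0.0002, 5.1960)
cos θ_2 = (26.9984−3²−6²)/(2·3·6) = -0.5000; θ_2 = 120.0029° (elbow-up)
β = atan2(5.1960,-0.0002) = 90.0020°; ψ = atan2(5.1960,-0.0003) = 90.0029°
θ_1 = β − ψ = -0.0010°
θ_3 = φ − θ_1 − θ_2 = -150.0020° (wrapped to (-180°,180°])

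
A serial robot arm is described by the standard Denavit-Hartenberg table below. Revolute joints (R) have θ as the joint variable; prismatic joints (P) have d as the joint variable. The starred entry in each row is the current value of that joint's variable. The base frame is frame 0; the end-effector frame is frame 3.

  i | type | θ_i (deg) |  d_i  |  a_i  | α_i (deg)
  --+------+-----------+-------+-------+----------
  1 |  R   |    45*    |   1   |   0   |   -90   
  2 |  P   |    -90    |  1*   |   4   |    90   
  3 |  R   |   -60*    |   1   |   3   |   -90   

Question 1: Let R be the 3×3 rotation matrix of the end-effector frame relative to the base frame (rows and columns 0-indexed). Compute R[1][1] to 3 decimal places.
0.707

End-effector y-axis (col 1 of R) = (0.7071,0.7071,-0.0000)
R[1][1] = 0.7071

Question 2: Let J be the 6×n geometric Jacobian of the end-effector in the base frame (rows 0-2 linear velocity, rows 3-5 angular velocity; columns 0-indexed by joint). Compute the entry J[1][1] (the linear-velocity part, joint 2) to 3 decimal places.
prismatic axis z_1 = (-0.7071,0.7071,0.0000)
J_v[:, 1] = z_1; J_ω[:, 1] = (0,0,0)
entry J[1][1] = 0.7071

0.707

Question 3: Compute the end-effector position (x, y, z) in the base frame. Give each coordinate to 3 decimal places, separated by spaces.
after link 1: o_1 = (0.0000, 0.0000, 1.0000)
after link 2: o_2 = (-0.7071, 0.7071, 5.0000)
after link 3: o_3 = (0.4229, -1.8371, 6.5000)

0.423 -1.837 6.500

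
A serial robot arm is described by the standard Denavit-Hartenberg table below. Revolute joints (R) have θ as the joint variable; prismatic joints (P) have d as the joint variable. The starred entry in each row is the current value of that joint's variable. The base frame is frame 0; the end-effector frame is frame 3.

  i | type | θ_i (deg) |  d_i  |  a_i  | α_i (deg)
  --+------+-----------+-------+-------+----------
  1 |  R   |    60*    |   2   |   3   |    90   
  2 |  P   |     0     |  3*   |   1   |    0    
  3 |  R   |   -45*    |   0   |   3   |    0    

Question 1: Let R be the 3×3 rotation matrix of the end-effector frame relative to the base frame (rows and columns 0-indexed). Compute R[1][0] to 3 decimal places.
End-effector x-axis (col 0 of R) = (0.3536,0.6124,-0.7071)
R[1][0] = 0.6124

0.612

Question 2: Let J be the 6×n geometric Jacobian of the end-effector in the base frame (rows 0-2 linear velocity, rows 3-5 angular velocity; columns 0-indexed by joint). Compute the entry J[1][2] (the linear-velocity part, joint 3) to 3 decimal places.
axis z_2 = (0.8660,-0.5000,0.0000); lever o_n−o_2 = (1.0607,1.8371,-2.1213)
cross product → J_v[:, 2] = (1.0607,1.8371,2.1213)
J_ω[:, 2] = z_2
entry J[1][2] = 1.8371

1.837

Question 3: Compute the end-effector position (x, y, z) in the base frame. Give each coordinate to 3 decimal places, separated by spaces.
after link 1: o_1 = (1.5000, 2.5981, 2.0000)
after link 2: o_2 = (4.5981, 1.9641, 2.0000)
after link 3: o_3 = (5.6587, 3.8012, -0.1213)

5.659 3.801 -0.121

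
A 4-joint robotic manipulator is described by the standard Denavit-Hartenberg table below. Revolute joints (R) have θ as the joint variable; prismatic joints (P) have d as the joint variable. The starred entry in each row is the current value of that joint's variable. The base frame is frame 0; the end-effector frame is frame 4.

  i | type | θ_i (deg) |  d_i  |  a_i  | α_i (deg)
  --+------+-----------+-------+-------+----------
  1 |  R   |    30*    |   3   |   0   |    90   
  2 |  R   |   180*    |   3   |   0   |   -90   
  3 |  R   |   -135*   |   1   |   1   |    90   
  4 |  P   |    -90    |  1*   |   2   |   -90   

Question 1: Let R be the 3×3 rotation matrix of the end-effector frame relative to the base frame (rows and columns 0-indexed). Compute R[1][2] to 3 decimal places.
End-effector z-axis (col 2 of R) = (0.9659,-0.2588,-0.0000)
R[1][2] = -0.2588

-0.259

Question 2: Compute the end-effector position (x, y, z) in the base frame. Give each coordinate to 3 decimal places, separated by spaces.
2.725 -1.891 4.000

after link 1: o_1 = (0.0000, 0.0000, 3.0000)
after link 2: o_2 = (1.5000, -2.5981, 3.0000)
after link 3: o_3 = (2.4659, -2.8569, 2.0000)
after link 4: o_4 = (2.7247, -1.8910, 4.0000)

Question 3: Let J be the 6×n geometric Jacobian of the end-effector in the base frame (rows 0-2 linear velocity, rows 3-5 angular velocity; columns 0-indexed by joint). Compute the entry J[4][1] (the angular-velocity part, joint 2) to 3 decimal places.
axis z_1 = (0.5000,-0.8660,0.0000); lever o_n−o_1 = (2.7247,-1.8910,1.0000)
cross product → J_v[:, 1] = (-0.8660,-0.5000,1.4142)
J_ω[:, 1] = z_1
entry J[4][1] = -0.8660

-0.866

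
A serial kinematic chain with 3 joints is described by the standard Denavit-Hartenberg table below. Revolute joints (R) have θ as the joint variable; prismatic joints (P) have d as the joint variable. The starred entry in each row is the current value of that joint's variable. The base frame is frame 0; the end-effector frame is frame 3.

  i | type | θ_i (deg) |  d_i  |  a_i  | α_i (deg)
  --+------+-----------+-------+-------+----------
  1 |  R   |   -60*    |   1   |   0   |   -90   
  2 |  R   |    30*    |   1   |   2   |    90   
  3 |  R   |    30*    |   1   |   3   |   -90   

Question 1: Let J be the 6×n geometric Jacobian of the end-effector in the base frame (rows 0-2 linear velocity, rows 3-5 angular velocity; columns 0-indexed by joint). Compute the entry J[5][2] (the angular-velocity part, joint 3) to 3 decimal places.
0.866

axis z_2 = (0.2500,-0.4330,0.8660); lever o_n−o_2 = (2.6740,-1.6316,-0.4330)
cross product → J_v[:, 2] = (1.6005,2.4240,0.7500)
J_ω[:, 2] = z_2
entry J[5][2] = 0.8660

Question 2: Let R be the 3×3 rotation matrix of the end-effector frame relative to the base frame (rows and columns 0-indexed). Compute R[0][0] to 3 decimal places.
0.808

End-effector x-axis (col 0 of R) = (0.8080,-0.3995,-0.4330)
R[0][0] = 0.8080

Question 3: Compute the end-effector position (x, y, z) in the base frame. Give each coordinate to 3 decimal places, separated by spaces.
4.406 -2.632 -0.433

after link 1: o_1 = (0.0000, 0.0000, 1.0000)
after link 2: o_2 = (1.7321, -1.0000, 0.0000)
after link 3: o_3 = (4.4061, -2.6316, -0.4330)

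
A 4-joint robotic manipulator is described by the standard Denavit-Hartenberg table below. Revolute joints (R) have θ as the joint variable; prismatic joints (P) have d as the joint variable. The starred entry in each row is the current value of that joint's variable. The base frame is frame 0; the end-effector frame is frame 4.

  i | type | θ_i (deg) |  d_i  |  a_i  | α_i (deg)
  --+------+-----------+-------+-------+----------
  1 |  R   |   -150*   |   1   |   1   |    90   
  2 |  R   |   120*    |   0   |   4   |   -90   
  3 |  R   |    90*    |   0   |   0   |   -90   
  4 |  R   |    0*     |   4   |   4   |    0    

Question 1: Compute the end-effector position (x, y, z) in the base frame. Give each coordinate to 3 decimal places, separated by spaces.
after link 1: o_1 = (-0.8660, -0.5000, 1.0000)
after link 2: o_2 = (0.8660, 0.5000, 4.4641)
after link 3: o_3 = (0.8660, 0.5000, 4.4641)
after link 4: o_4 = (1.1340, -3.9641, 1.0000)

1.134 -3.964 1.000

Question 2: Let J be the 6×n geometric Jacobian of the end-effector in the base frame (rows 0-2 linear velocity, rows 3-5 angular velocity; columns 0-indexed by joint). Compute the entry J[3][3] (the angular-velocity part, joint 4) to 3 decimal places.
-0.433

axis z_3 = (-0.4330,-0.2500,-0.8660); lever o_n−o_3 = (0.2679,-4.4641,-3.4641)
cross product → J_v[:, 3] = (-3.0000,-1.7321,2.0000)
J_ω[:, 3] = z_3
entry J[3][3] = -0.4330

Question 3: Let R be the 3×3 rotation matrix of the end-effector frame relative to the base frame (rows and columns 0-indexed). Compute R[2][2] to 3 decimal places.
End-effector z-axis (col 2 of R) = (-0.4330,-0.2500,-0.8660)
R[2][2] = -0.8660

-0.866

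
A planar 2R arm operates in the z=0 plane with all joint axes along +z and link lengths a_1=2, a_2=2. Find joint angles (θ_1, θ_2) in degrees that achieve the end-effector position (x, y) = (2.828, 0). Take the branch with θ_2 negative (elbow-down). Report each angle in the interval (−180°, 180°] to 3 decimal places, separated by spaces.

45.009 -90.017

cos θ_2 = (7.9976−2²−2²)/(2·2·2) = -0.0003; θ_2 = -90.0173° (elbow-down)
β = atan2(0.0000,2.8280) = 0.0000°; ψ = atan2(-2.0000,1.9994) = -45.0087°
θ_1 = β − ψ = 45.0087°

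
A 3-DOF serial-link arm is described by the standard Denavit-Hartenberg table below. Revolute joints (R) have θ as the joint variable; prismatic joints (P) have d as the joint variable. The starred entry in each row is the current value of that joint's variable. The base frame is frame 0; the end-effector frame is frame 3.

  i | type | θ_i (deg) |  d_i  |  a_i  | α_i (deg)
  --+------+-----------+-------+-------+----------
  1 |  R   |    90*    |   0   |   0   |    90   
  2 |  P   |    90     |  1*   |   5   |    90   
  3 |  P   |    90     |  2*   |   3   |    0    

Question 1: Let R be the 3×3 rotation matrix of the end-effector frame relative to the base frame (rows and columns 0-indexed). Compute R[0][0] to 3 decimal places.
1.000

End-effector x-axis (col 0 of R) = (1.0000,-0.0000,0.0000)
R[0][0] = 1.0000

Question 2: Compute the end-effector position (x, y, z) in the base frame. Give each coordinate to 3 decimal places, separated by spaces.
after link 1: o_1 = (0.0000, 0.0000, 0.0000)
after link 2: o_2 = (1.0000, 0.0000, 5.0000)
after link 3: o_3 = (4.0000, 2.0000, 5.0000)

4.000 2.000 5.000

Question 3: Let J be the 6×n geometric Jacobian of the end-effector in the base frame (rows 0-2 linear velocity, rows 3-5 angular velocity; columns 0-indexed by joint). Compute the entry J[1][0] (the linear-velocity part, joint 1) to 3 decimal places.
4.000

axis z_0 = ẑ; lever o_n−o_0 = (4.0000,2.0000,5.0000)
cross product → J_v[:, 0] = (-2.0000,4.0000,0.0000)
J_ω[:, 0] = z_0
entry J[1][0] = 4.0000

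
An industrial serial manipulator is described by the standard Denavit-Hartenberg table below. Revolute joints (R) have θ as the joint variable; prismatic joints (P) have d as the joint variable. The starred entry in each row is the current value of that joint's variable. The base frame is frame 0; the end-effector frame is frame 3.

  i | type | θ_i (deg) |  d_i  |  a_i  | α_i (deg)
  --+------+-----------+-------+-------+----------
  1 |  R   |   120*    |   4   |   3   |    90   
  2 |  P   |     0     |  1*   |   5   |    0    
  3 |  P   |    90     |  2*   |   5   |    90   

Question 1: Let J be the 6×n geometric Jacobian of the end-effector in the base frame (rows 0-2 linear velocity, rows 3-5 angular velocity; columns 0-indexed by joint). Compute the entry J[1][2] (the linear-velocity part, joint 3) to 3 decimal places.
0.500

prismatic axis z_2 = (0.8660,0.5000,0.0000)
J_v[:, 2] = z_2; J_ω[:, 2] = (0,0,0)
entry J[1][2] = 0.5000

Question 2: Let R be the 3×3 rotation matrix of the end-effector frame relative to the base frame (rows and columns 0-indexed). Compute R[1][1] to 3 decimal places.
End-effector y-axis (col 1 of R) = (0.8660,0.5000,0.0000)
R[1][1] = 0.5000

0.500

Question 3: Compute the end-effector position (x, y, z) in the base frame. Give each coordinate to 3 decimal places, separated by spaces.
-1.402 8.428 9.000

after link 1: o_1 = (-1.5000, 2.5981, 4.0000)
after link 2: o_2 = (-3.1340, 7.4282, 4.0000)
after link 3: o_3 = (-1.4019, 8.4282, 9.0000)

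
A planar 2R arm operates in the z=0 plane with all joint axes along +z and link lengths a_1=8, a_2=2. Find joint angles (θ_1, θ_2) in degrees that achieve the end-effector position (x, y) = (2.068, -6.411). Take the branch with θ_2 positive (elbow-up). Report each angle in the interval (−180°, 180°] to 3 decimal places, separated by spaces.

cos θ_2 = (45.3775−8²−2²)/(2·8·2) = -0.7070; θ_2 = 134.9874° (elbow-up)
β = atan2(-6.4110,2.0680) = -72.1218°; ψ = atan2(1.4145,6.5861) = 12.1215°
θ_1 = β − ψ = -84.2433°

-84.243 134.987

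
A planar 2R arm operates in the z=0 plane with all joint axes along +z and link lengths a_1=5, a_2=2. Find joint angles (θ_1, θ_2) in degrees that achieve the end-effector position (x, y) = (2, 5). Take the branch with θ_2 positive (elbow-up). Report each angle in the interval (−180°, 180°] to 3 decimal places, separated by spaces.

46.397 90.000

cos θ_2 = (29.0000−5²−2²)/(2·5·2) = 0.0000; θ_2 = 90.0000° (elbow-up)
β = atan2(5.0000,2.0000) = 68.1986°; ψ = atan2(2.0000,5.0000) = 21.8014°
θ_1 = β − ψ = 46.3972°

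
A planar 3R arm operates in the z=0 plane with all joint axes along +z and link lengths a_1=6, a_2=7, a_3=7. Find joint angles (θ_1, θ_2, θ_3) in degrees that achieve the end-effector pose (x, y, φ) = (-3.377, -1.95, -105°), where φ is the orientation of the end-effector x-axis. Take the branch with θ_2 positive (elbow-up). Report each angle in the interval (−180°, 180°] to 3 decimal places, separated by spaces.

29.998 135.003 89.999

wrist centre = target − a_3·(cos φ, sin φ) = (-1.5653, 4.8115)
cos θ_2 = (25.6004−6²−7²)/(2·6·7) = -0.7071; θ_2 = 135.0025° (elbow-up)
β = atan2(4.8115,-1.5653) = 108.0207°; ψ = atan2(4.9495,1.0500) = 78.0224°
θ_1 = β − ψ = 29.9983°
θ_3 = φ − θ_1 − θ_2 = 89.9992° (wrapped to (-180°,180°])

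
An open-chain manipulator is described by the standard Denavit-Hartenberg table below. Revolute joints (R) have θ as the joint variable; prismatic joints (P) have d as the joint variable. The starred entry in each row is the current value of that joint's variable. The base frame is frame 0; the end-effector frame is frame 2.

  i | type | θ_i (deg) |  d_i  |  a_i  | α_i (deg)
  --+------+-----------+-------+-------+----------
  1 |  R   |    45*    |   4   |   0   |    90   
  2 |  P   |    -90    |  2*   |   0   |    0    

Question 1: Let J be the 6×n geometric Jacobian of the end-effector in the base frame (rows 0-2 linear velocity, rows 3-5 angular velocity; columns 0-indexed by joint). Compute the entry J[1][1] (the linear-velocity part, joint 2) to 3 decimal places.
-0.707

prismatic axis z_1 = (0.7071,-0.7071,0.0000)
J_v[:, 1] = z_1; J_ω[:, 1] = (0,0,0)
entry J[1][1] = -0.7071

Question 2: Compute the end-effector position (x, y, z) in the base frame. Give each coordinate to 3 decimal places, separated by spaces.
after link 1: o_1 = (0.0000, 0.0000, 4.0000)
after link 2: o_2 = (1.4142, -1.4142, 4.0000)

1.414 -1.414 4.000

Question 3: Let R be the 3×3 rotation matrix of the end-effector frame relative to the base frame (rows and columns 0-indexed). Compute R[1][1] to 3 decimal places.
0.707

End-effector y-axis (col 1 of R) = (0.7071,0.7071,0.0000)
R[1][1] = 0.7071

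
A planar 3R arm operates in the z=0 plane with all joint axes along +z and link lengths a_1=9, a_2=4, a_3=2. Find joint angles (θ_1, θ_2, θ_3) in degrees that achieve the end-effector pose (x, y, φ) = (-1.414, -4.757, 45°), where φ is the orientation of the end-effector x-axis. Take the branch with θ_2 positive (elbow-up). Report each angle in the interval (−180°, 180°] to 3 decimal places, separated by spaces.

-139.242 135.006 49.236

wrist centre = target − a_3·(cos φ, sin φ) = (-2.8282, -6.1712)
cos θ_2 = (46.0827−9²−4²)/(2·9·4) = -0.7072; θ_2 = 135.0064° (elbow-up)
β = atan2(-6.1712,-2.8282) = -114.6216°; ψ = atan2(2.8281,6.1713) = 24.6206°
θ_1 = β − ψ = -139.2422°
θ_3 = φ − θ_1 − θ_2 = 49.2359° (wrapped to (-180°,180°])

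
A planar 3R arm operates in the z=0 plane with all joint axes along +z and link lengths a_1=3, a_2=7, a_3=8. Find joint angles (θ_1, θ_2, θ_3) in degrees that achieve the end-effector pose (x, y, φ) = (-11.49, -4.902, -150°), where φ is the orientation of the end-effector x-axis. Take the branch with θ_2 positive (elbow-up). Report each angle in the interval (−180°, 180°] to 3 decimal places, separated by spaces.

59.989 150.009 0.002

wrist centre = target − a_3·(cos φ, sin φ) = (-4.5618, -0.9020)
cos θ_2 = (21.6236−3²−7²)/(2·3·7) = -0.8661; θ_2 = 150.0091° (elbow-up)
β = atan2(-0.9020,-4.5618) = -168.8152°; ψ = atan2(3.4990,-3.0627) = 131.1959°
θ_1 = β − ψ = -300.0112°
θ_3 = φ − θ_1 − θ_2 = 0.0020° (wrapped to (-180°,180°])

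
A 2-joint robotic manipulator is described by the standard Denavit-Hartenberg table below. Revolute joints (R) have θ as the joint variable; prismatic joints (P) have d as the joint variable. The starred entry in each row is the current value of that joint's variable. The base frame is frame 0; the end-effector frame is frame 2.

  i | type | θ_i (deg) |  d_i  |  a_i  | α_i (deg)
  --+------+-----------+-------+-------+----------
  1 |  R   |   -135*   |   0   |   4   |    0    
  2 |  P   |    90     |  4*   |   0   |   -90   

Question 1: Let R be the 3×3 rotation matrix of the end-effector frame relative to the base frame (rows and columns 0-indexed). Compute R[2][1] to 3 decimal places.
-1.000

End-effector y-axis (col 1 of R) = (0.0000,0.0000,-1.0000)
R[2][1] = -1.0000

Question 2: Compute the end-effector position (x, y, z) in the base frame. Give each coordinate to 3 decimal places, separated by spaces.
-2.828 -2.828 4.000

after link 1: o_1 = (-2.8284, -2.8284, 0.0000)
after link 2: o_2 = (-2.8284, -2.8284, 4.0000)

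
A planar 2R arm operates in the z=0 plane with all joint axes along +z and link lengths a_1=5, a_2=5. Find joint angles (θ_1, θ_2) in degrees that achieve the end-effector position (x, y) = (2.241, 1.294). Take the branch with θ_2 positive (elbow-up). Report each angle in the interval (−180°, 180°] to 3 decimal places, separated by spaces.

cos θ_2 = (6.6965−5²−5²)/(2·5·5) = -0.8661; θ_2 = 150.0051° (elbow-up)
β = atan2(1.2940,2.2410) = 30.0030°; ψ = atan2(2.4996,0.6697) = 75.0025°
θ_1 = β − ψ = -44.9995°

-45.000 150.005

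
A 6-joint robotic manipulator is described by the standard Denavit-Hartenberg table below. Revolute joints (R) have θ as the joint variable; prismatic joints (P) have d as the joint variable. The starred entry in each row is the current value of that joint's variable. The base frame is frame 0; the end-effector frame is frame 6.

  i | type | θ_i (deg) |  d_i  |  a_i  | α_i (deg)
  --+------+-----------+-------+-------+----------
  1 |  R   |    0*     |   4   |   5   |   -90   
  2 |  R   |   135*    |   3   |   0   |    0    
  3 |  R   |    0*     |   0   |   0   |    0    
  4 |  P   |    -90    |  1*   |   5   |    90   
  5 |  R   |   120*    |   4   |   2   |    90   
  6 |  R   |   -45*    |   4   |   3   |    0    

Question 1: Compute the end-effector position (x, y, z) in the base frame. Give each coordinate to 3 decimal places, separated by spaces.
10.856 9.569 0.801

after link 1: o_1 = (5.0000, 0.0000, 4.0000)
after link 2: o_2 = (5.0000, 3.0000, 4.0000)
after link 3: o_3 = (5.0000, 3.0000, 4.0000)
after link 4: o_4 = (8.5355, 4.0000, 0.4645)
after link 5: o_5 = (10.6569, 5.7321, 4.0000)
after link 6: o_6 = (10.8563, 9.5692, 0.8005)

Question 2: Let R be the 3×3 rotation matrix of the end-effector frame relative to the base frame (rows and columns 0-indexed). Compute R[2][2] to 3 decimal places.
-0.612

End-effector z-axis (col 2 of R) = (0.6124,0.5000,-0.6124)
R[2][2] = -0.6124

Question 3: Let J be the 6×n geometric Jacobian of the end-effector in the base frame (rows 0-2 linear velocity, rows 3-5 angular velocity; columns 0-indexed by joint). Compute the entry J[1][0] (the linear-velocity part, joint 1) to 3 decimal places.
axis z_0 = ẑ; lever o_n−o_0 = (10.8563,9.5692,0.8005)
cross product → J_v[:, 0] = (-9.5692,10.8563,0.0000)
J_ω[:, 0] = z_0
entry J[1][0] = 10.8563

10.856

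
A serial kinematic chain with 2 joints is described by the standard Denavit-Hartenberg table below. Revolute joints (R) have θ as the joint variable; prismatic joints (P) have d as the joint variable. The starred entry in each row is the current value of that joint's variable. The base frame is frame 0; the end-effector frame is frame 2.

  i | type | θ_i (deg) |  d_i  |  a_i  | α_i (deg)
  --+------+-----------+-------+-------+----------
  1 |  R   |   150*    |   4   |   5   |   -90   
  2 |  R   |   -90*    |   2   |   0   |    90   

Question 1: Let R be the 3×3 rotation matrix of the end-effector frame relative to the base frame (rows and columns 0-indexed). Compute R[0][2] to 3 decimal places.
End-effector z-axis (col 2 of R) = (0.8660,-0.5000,0.0000)
R[0][2] = 0.8660

0.866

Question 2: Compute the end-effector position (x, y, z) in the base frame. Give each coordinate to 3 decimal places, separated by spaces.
-5.330 0.768 4.000

after link 1: o_1 = (-4.3301, 2.5000, 4.0000)
after link 2: o_2 = (-5.3301, 0.7679, 4.0000)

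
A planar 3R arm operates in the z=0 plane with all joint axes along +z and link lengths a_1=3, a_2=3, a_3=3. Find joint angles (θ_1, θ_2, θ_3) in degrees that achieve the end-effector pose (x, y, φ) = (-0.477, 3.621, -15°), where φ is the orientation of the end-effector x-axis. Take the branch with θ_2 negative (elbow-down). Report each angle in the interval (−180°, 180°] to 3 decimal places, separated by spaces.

150.007 -45.005 -120.001

wrist centre = target − a_3·(cos φ, sin φ) = (-3.3748, 4.3975)
cos θ_2 = (30.7268−3²−3²)/(2·3·3) = 0.7070; θ_2 = -45.0053° (elbow-down)
β = atan2(4.3975,-3.3748) = 127.5040°; ψ = atan2(-2.1215,5.1211) = -22.5026°
θ_1 = β − ψ = 150.0067°
θ_3 = φ − θ_1 − θ_2 = -120.0014° (wrapped to (-180°,180°])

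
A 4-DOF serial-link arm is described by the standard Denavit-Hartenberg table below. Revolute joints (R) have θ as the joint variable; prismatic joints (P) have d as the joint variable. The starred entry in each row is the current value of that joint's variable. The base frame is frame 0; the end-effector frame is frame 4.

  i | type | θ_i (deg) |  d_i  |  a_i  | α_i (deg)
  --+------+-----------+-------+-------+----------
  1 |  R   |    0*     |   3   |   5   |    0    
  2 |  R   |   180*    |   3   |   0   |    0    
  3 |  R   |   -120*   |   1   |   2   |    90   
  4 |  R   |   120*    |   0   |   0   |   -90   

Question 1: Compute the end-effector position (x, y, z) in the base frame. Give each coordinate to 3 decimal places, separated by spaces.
6.000 1.732 7.000

after link 1: o_1 = (5.0000, 0.0000, 3.0000)
after link 2: o_2 = (5.0000, 0.0000, 6.0000)
after link 3: o_3 = (6.0000, 1.7321, 7.0000)
after link 4: o_4 = (6.0000, 1.7321, 7.0000)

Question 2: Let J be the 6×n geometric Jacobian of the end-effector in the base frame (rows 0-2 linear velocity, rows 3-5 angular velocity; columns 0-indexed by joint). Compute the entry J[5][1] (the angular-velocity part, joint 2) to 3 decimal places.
axis z_1 = (0.0000,0.0000,1.0000); lever o_n−o_1 = (1.0000,1.7321,4.0000)
cross product → J_v[:, 1] = (-1.7321,1.0000,0.0000)
J_ω[:, 1] = z_1
entry J[5][1] = 1.0000

1.000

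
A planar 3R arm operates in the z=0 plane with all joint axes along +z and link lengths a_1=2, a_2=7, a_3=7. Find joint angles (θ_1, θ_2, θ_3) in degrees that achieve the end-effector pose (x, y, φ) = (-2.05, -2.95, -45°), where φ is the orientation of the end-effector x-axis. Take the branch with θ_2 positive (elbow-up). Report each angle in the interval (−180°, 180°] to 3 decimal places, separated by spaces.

wrist centre = target − a_3·(cos φ, sin φ) = (-6.9997, 1.9997)
cos θ_2 = (52.9955−2²−7²)/(2·2·7) = -0.0002; θ_2 = 90.0093° (elbow-up)
β = atan2(1.9997,-6.9997) = 164.0560°; ψ = atan2(7.0000,1.9989) = 74.0632°
θ_1 = β − ψ = 89.9928°
θ_3 = φ − θ_1 − θ_2 = 134.9979° (wrapped to (-180°,180°])

89.993 90.009 134.998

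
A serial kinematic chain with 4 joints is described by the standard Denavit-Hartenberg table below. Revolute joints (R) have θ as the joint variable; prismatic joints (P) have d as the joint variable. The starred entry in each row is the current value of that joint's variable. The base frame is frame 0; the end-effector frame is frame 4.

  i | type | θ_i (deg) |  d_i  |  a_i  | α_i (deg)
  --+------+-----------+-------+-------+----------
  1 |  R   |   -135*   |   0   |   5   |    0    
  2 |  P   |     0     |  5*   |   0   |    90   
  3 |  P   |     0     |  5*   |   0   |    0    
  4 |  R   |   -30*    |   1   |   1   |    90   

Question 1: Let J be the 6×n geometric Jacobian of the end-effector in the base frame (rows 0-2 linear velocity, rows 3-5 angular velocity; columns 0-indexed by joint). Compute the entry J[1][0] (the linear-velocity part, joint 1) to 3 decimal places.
axis z_0 = ẑ; lever o_n−o_0 = (-8.3905,0.0947,4.5000)
cross product → J_v[:, 0] = (-0.0947,-8.3905,0.0000)
J_ω[:, 0] = z_0
entry J[1][0] = -8.3905

-8.391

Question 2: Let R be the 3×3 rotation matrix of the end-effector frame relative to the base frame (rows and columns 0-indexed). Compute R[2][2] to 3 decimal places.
End-effector z-axis (col 2 of R) = (0.3536,0.3536,-0.8660)
R[2][2] = -0.8660

-0.866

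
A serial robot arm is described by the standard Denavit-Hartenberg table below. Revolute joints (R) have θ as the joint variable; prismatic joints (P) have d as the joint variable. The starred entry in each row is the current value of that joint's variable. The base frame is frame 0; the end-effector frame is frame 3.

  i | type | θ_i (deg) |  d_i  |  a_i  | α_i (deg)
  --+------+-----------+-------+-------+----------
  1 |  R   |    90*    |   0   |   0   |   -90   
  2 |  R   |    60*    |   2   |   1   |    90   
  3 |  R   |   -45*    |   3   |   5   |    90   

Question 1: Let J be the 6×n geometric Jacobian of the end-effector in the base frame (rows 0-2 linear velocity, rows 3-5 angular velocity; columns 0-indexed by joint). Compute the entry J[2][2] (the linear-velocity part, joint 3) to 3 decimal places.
-3.062

axis z_2 = (0.0000,0.8660,0.5000); lever o_n−o_2 = (3.5355,4.3658,-1.5619)
cross product → J_v[:, 2] = (-3.5355,1.7678,-3.0619)
J_ω[:, 2] = z_2
entry J[2][2] = -3.0619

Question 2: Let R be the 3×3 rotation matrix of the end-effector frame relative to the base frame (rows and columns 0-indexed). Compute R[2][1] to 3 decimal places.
0.500

End-effector y-axis (col 1 of R) = (-0.0000,0.8660,0.5000)
R[2][1] = 0.5000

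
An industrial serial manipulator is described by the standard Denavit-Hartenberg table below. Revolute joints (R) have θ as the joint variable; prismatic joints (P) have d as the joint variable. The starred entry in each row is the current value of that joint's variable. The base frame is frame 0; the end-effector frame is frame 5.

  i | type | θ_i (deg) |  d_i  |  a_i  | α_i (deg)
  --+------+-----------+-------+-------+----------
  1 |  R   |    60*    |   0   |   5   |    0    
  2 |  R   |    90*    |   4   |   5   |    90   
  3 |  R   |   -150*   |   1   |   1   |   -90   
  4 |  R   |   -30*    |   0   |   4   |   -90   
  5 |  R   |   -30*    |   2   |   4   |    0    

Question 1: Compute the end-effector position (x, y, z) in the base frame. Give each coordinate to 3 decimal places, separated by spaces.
5.152 6.263 -1.964

after link 1: o_1 = (2.5000, 4.3301, 0.0000)
after link 2: o_2 = (-1.8301, 6.8301, 4.0000)
after link 3: o_3 = (-0.5801, 7.2631, 3.5000)
after link 4: o_4 = (3.0179, 7.4952, 1.7679)
after link 5: o_5 = (5.1519, 6.2631, -1.9641)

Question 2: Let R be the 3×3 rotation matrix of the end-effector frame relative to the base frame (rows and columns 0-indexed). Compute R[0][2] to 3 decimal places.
-0.058

End-effector z-axis (col 2 of R) = (-0.0580,-0.9665,-0.2500)
R[0][2] = -0.0580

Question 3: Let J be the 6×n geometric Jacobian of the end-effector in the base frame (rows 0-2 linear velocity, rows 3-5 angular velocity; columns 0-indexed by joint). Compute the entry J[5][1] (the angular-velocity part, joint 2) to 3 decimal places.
1.000

axis z_1 = (0.0000,0.0000,1.0000); lever o_n−o_1 = (2.6519,1.9330,-1.9641)
cross product → J_v[:, 1] = (-1.9330,2.6519,0.0000)
J_ω[:, 1] = z_1
entry J[5][1] = 1.0000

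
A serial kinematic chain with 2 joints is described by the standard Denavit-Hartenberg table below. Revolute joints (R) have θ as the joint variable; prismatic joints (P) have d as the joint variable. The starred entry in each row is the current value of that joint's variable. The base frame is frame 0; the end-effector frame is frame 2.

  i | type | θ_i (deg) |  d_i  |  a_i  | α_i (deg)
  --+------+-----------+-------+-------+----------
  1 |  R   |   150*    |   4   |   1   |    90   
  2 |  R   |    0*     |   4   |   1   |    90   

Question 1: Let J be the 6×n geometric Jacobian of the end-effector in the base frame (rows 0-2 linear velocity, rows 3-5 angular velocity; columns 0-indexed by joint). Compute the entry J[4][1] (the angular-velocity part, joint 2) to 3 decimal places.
0.866

axis z_1 = (0.5000,0.8660,0.0000); lever o_n−o_1 = (1.1340,3.9641,0.0000)
cross product → J_v[:, 1] = (-0.0000,0.0000,1.0000)
J_ω[:, 1] = z_1
entry J[4][1] = 0.8660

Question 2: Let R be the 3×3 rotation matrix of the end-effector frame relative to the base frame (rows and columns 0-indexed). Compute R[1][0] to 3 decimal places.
End-effector x-axis (col 0 of R) = (-0.8660,0.5000,0.0000)
R[1][0] = 0.5000

0.500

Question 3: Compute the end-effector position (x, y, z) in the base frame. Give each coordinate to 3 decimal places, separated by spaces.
0.268 4.464 4.000

after link 1: o_1 = (-0.8660, 0.5000, 4.0000)
after link 2: o_2 = (0.2679, 4.4641, 4.0000)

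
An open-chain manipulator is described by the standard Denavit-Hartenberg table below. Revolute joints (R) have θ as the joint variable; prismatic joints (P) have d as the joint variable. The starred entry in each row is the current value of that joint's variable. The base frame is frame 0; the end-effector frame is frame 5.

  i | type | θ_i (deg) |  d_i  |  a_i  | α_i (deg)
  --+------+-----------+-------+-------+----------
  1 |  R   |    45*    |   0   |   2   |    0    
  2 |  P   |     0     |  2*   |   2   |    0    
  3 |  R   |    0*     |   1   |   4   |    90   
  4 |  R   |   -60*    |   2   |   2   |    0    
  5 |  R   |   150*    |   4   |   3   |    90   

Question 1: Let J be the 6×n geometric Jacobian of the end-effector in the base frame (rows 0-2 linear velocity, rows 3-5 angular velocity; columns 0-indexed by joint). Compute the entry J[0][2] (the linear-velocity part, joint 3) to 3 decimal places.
axis z_2 = (0.0000,0.0000,1.0000); lever o_n−o_2 = (7.7782,-0.7071,2.2679)
cross product → J_v[:, 2] = (0.7071,7.7782,-0.0000)
J_ω[:, 2] = z_2
entry J[0][2] = 0.7071

0.707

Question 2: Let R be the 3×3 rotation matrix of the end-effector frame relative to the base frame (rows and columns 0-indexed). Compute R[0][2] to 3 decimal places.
End-effector z-axis (col 2 of R) = (0.7071,0.7071,0.0000)
R[0][2] = 0.7071

0.707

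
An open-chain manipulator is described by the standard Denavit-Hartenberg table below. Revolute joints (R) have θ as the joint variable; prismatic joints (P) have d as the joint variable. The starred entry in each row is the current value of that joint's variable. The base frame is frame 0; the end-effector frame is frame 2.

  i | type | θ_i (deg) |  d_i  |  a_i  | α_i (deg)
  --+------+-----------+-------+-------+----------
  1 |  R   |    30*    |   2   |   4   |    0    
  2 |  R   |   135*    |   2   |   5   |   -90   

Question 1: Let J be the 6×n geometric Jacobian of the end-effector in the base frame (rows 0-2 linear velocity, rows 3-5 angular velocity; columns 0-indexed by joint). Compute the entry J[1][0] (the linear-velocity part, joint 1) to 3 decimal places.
axis z_0 = ẑ; lever o_n−o_0 = (-1.3655,3.2941,4.0000)
cross product → J_v[:, 0] = (-3.2941,-1.3655,0.0000)
J_ω[:, 0] = z_0
entry J[1][0] = -1.3655

-1.366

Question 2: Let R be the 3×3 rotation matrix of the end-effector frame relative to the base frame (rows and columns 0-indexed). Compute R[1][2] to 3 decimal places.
End-effector z-axis (col 2 of R) = (-0.2588,-0.9659,0.0000)
R[1][2] = -0.9659

-0.966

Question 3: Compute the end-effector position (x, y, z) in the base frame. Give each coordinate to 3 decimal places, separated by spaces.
-1.366 3.294 4.000

after link 1: o_1 = (3.4641, 2.0000, 2.0000)
after link 2: o_2 = (-1.3655, 3.2941, 4.0000)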